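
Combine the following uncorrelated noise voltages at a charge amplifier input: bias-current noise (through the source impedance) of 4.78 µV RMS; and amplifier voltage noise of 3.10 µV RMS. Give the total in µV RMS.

5.70 µV

Uncorrelated sources add in power (mean-square): V_tot = √(ΣV_i²)
V_tot = √[(4.78×10⁻⁶)² + (3.10×10⁻⁶)²] = 5.70×10⁻⁶ V = 5.70 µV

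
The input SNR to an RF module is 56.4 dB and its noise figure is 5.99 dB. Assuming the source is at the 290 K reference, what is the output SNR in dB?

By definition F = SNR_in/SNR_out, so in dB: SNR_out = SNR_in − NF
SNR_out = 56.4 − 5.99 = 50.41 dB

50.41 dB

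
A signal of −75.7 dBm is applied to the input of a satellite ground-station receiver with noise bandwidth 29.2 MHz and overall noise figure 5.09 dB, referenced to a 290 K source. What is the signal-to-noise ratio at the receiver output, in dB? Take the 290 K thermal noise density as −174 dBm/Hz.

Noise floor: N = −174 + 10 log₁₀(B) + NF
10 log₁₀(2.92×10⁷) = 74.65 dB
N = −174 + 74.65 + 5.09 = −94.26 dBm
SNR = P_sig − N = −75.7 − (−94.26) = 18.56 dB → 18.6 dB

18.6 dB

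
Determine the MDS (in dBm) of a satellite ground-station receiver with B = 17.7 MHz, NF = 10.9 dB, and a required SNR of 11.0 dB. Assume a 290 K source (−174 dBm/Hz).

−79.6 dBm

Sensitivity = −174 + 10 log₁₀(B) + NF + SNR_min
= −174 + 72.48 + 10.9 + 11.0
= −79.62 dBm → −79.6 dBm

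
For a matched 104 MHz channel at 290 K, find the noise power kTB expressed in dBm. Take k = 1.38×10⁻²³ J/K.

P_n = kTB = 1.38×10⁻²³ × 290 × 1.04×10⁸ = 4.16×10⁻¹³ W
In dBm: 10 log₁₀(4.16×10⁻¹³ / 10⁻³) = −93.8 dBm

−93.8 dBm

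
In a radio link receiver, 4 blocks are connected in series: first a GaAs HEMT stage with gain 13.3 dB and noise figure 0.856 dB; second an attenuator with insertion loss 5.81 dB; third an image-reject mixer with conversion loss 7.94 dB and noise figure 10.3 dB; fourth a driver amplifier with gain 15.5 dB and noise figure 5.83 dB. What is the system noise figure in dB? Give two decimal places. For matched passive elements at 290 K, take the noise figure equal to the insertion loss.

Convert to linear (a loss of L dB is a gain of −L dB): F_i = 10^(NF_i/10), G_i = 10^(G_i,dB/10)
  Stage 1: F_1 = 10^(0.856/10) = 1.218, G_1 = 10^(13.3/10) = 21.38
  Stage 2: F_2 = 10^(5.81/10) = 3.811, G_2 = 10^(−5.81/10) = 0.2624
  Stage 3: F_3 = 10^(10.3/10) = 10.72, G_3 = 10^(−7.94/10) = 0.1607
  Stage 4: F_4 = 10^(5.83/10) = 3.828, G_4 = 10^(15.5/10) = 35.48
Friis cascade:
  F = 1.218 + (3.811 − 1)/21.38 + (10.72 − 1)/5.610 + (3.828 − 1)/0.9016 = 6.218
NF = 10 log₁₀(6.218) = 7.94 dB

7.94 dB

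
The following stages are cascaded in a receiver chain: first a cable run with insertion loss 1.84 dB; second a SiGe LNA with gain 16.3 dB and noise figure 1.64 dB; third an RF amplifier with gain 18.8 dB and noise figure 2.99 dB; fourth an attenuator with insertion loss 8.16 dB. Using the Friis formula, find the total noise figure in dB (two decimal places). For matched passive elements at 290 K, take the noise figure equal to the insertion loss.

3.55 dB

Convert to linear (a loss of L dB is a gain of −L dB): F_i = 10^(NF_i/10), G_i = 10^(G_i,dB/10)
  Stage 1: F_1 = 10^(1.84/10) = 1.528, G_1 = 10^(−1.84/10) = 0.6546
  Stage 2: F_2 = 10^(1.64/10) = 1.459, G_2 = 10^(16.3/10) = 42.66
  Stage 3: F_3 = 10^(2.99/10) = 1.991, G_3 = 10^(18.8/10) = 75.86
  Stage 4: F_4 = 10^(8.16/10) = 6.546, G_4 = 10^(−8.16/10) = 0.1528
Friis cascade:
  F = 1.528 + (1.459 − 1)/0.6546 + (1.991 − 1)/27.93 + (6.546 − 1)/2118 = 2.267
NF = 10 log₁₀(2.267) = 3.55 dB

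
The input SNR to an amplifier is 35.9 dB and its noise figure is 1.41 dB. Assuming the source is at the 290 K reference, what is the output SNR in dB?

By definition F = SNR_in/SNR_out, so in dB: SNR_out = SNR_in − NF
SNR_out = 35.9 − 1.41 = 34.49 dB

34.49 dB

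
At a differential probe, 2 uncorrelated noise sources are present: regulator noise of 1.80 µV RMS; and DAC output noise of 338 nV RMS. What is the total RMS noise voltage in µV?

1.83 µV

Uncorrelated sources add in power (mean-square): V_tot = √(ΣV_i²)
V_tot = √[(1.80×10⁻⁶)² + (3.38×10⁻⁷)²] = 1.83×10⁻⁶ V = 1.83 µV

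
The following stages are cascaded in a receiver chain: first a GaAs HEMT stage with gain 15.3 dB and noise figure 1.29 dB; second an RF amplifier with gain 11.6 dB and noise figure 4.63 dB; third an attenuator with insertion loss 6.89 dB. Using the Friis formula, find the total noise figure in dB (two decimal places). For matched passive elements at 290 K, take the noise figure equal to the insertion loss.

Convert to linear (a loss of L dB is a gain of −L dB): F_i = 10^(NF_i/10), G_i = 10^(G_i,dB/10)
  Stage 1: F_1 = 10^(1.29/10) = 1.346, G_1 = 10^(15.3/10) = 33.88
  Stage 2: F_2 = 10^(4.63/10) = 2.904, G_2 = 10^(11.6/10) = 14.45
  Stage 3: F_3 = 10^(6.89/10) = 4.887, G_3 = 10^(−6.89/10) = 0.2046
Friis cascade:
  F = 1.346 + (2.904 − 1)/33.88 + (4.887 − 1)/489.8 = 1.410
NF = 10 log₁₀(1.410) = 1.49 dB

1.49 dB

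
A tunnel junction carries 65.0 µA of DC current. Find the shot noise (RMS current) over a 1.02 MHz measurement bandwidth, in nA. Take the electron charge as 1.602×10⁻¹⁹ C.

I_n = √(2qI·B)
2qI·B = 2 × 1.602×10⁻¹⁹ × 6.50×10⁻⁵ × 1.02×10⁶ = 2.12×10⁻¹⁷ A²
I_n = √(2.12×10⁻¹⁷) = 4.61×10⁻⁹ A = 4.61 nA

4.61 nA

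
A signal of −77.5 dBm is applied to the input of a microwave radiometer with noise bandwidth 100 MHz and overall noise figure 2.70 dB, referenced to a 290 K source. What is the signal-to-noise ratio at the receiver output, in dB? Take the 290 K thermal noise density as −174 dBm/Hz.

Noise floor: N = −174 + 10 log₁₀(B) + NF
10 log₁₀(1.00×10⁸) = 80 dB
N = −174 + 80 + 2.70 = −91.30 dBm
SNR = P_sig − N = −77.5 − (−91.30) = 13.80 dB → 13.8 dB

13.8 dB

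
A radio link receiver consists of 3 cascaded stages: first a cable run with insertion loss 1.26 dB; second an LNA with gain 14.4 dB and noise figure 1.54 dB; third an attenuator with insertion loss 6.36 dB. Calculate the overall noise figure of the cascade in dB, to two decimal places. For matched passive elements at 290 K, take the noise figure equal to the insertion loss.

Convert to linear (a loss of L dB is a gain of −L dB): F_i = 10^(NF_i/10), G_i = 10^(G_i,dB/10)
  Stage 1: F_1 = 10^(1.26/10) = 1.337, G_1 = 10^(−1.26/10) = 0.7482
  Stage 2: F_2 = 10^(1.54/10) = 1.426, G_2 = 10^(14.4/10) = 27.54
  Stage 3: F_3 = 10^(6.36/10) = 4.325, G_3 = 10^(−6.36/10) = 0.2312
Friis cascade:
  F = 1.337 + (1.426 − 1)/0.7482 + (4.325 − 1)/20.61 = 2.067
NF = 10 log₁₀(2.067) = 3.15 dB

3.15 dB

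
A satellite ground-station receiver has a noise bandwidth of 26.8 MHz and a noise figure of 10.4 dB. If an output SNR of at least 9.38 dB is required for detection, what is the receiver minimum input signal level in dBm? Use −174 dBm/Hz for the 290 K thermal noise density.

Sensitivity = −174 + 10 log₁₀(B) + NF + SNR_min
= −174 + 74.28 + 10.4 + 9.38
= −79.94 dBm → −79.9 dBm

−79.9 dBm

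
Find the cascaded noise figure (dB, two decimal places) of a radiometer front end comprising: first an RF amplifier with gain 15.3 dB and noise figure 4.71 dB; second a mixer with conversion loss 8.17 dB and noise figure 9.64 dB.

Convert to linear (a loss of L dB is a gain of −L dB): F_i = 10^(NF_i/10), G_i = 10^(G_i,dB/10)
  Stage 1: F_1 = 10^(4.71/10) = 2.958, G_1 = 10^(15.3/10) = 33.88
  Stage 2: F_2 = 10^(9.64/10) = 9.204, G_2 = 10^(−8.17/10) = 0.1524
Friis cascade:
  F = 2.958 + (9.204 − 1)/33.88 = 3.200
NF = 10 log₁₀(3.200) = 5.05 dB

5.05 dB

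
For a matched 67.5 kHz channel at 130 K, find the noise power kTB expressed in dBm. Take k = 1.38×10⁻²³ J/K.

P_n = kTB = 1.38×10⁻²³ × 130 × 6.75×10⁴ = 1.21×10⁻¹⁶ W
In dBm: 10 log₁₀(1.21×10⁻¹⁶ / 10⁻³) = −129.2 dBm

−129.2 dBm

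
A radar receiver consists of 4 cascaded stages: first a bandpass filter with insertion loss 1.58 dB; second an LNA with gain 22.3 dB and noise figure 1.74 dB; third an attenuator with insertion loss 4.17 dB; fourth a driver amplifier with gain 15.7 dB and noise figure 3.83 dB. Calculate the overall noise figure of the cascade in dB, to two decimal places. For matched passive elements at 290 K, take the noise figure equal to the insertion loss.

Convert to linear (a loss of L dB is a gain of −L dB): F_i = 10^(NF_i/10), G_i = 10^(G_i,dB/10)
  Stage 1: F_1 = 10^(1.58/10) = 1.439, G_1 = 10^(−1.58/10) = 0.6950
  Stage 2: F_2 = 10^(1.74/10) = 1.493, G_2 = 10^(22.3/10) = 169.8
  Stage 3: F_3 = 10^(4.17/10) = 2.612, G_3 = 10^(−4.17/10) = 0.3828
  Stage 4: F_4 = 10^(3.83/10) = 2.415, G_4 = 10^(15.7/10) = 37.15
Friis cascade:
  F = 1.439 + (1.493 − 1)/0.6950 + (2.612 − 1)/118.0 + (2.415 − 1)/45.19 = 2.193
NF = 10 log₁₀(2.193) = 3.41 dB

3.41 dB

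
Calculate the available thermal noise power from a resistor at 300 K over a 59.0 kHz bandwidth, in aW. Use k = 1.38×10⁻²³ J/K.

244 aW

P_n = kTB = 1.38×10⁻²³ × 300 × 5.90×10⁴ = 2.44×10⁻¹⁶ W = 244 aW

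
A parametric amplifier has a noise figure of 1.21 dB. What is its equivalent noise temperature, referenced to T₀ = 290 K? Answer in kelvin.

93.2 K

F = 10^(1.21/10) = 1.3213
T_e = (F − 1)·T₀ = (1.3213 − 1) × 290 = 93.2 K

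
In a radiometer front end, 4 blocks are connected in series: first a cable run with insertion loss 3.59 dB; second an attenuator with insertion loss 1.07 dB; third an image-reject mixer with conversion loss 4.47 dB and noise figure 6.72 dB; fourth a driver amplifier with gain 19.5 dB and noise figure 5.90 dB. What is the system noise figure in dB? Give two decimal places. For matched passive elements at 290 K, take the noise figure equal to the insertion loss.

15.73 dB

Convert to linear (a loss of L dB is a gain of −L dB): F_i = 10^(NF_i/10), G_i = 10^(G_i,dB/10)
  Stage 1: F_1 = 10^(3.59/10) = 2.286, G_1 = 10^(−3.59/10) = 0.4375
  Stage 2: F_2 = 10^(1.07/10) = 1.279, G_2 = 10^(−1.07/10) = 0.7816
  Stage 3: F_3 = 10^(6.72/10) = 4.699, G_3 = 10^(−4.47/10) = 0.3573
  Stage 4: F_4 = 10^(5.90/10) = 3.890, G_4 = 10^(19.5/10) = 89.13
Friis cascade:
  F = 2.286 + (1.279 − 1)/0.4375 + (4.699 − 1)/0.3420 + (3.890 − 1)/0.1222 = 37.40
NF = 10 log₁₀(37.40) = 15.73 dB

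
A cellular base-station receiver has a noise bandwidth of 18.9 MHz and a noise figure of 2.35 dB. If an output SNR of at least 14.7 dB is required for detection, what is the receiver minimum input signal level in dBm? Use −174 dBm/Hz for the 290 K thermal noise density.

−84.2 dBm

Sensitivity = −174 + 10 log₁₀(B) + NF + SNR_min
= −174 + 72.76 + 2.35 + 14.7
= −84.19 dBm → −84.2 dBm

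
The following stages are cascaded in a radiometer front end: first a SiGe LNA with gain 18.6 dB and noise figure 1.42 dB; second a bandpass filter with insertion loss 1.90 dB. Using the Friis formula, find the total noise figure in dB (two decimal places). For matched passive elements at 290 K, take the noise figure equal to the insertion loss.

Convert to linear (a loss of L dB is a gain of −L dB): F_i = 10^(NF_i/10), G_i = 10^(G_i,dB/10)
  Stage 1: F_1 = 10^(1.42/10) = 1.387, G_1 = 10^(18.6/10) = 72.44
  Stage 2: F_2 = 10^(1.90/10) = 1.549, G_2 = 10^(−1.90/10) = 0.6457
Friis cascade:
  F = 1.387 + (1.549 − 1)/72.44 = 1.394
NF = 10 log₁₀(1.394) = 1.44 dB

1.44 dB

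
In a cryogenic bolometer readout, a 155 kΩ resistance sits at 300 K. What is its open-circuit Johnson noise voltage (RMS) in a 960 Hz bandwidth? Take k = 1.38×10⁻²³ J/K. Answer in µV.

1.57 µV

V_n = √(4kTRB)
4kTRB = 4 × 1.38×10⁻²³ × 300 × 1.55×10⁵ × 9.60×10² = 2.46×10⁻¹² V²
V_n = √(2.46×10⁻¹²) = 1.57×10⁻⁶ V = 1.57 µV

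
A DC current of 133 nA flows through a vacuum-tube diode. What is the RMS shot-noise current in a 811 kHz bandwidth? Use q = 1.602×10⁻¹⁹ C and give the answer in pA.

I_n = √(2qI·B)
2qI·B = 2 × 1.602×10⁻¹⁹ × 1.33×10⁻⁷ × 8.11×10⁵ = 3.46×10⁻²⁰ A²
I_n = √(3.46×10⁻²⁰) = 1.86×10⁻¹⁰ A = 186 pA

186 pA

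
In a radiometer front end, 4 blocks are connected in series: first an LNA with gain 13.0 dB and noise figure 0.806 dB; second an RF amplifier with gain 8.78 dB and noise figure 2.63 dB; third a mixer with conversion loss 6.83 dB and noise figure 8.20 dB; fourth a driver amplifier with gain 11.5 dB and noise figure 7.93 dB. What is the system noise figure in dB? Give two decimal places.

Convert to linear (a loss of L dB is a gain of −L dB): F_i = 10^(NF_i/10), G_i = 10^(G_i,dB/10)
  Stage 1: F_1 = 10^(0.806/10) = 1.204, G_1 = 10^(13.0/10) = 19.95
  Stage 2: F_2 = 10^(2.63/10) = 1.832, G_2 = 10^(8.78/10) = 7.551
  Stage 3: F_3 = 10^(8.20/10) = 6.607, G_3 = 10^(−6.83/10) = 0.2075
  Stage 4: F_4 = 10^(7.93/10) = 6.209, G_4 = 10^(11.5/10) = 14.13
Friis cascade:
  F = 1.204 + (1.832 − 1)/19.95 + (6.607 − 1)/150.7 + (6.209 − 1)/31.26 = 1.449
NF = 10 log₁₀(1.449) = 1.61 dB

1.61 dB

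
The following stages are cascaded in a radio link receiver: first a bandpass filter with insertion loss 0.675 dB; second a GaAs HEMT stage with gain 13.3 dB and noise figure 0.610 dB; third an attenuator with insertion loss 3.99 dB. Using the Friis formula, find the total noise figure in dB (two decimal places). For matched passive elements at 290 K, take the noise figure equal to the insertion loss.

1.54 dB

Convert to linear (a loss of L dB is a gain of −L dB): F_i = 10^(NF_i/10), G_i = 10^(G_i,dB/10)
  Stage 1: F_1 = 10^(0.675/10) = 1.168, G_1 = 10^(−0.675/10) = 0.8561
  Stage 2: F_2 = 10^(0.610/10) = 1.151, G_2 = 10^(13.3/10) = 21.38
  Stage 3: F_3 = 10^(3.99/10) = 2.506, G_3 = 10^(−3.99/10) = 0.3990
Friis cascade:
  F = 1.168 + (1.151 − 1)/0.8561 + (2.506 − 1)/18.30 = 1.427
NF = 10 log₁₀(1.427) = 1.54 dB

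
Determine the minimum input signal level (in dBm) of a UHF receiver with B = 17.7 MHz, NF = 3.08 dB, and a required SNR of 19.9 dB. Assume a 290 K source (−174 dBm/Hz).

−78.5 dBm

Sensitivity = −174 + 10 log₁₀(B) + NF + SNR_min
= −174 + 72.48 + 3.08 + 19.9
= −78.54 dBm → −78.5 dBm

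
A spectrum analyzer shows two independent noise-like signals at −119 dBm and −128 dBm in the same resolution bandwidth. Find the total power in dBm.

−118.5 dBm

Convert to linear, add, convert back:
P₁ = 1.26×10⁻¹⁵ W, P₂ = 1.58×10⁻¹⁶ W
P_tot = 1.42×10⁻¹⁵ W → 10 log₁₀(P_tot / 10⁻³) = −118.5 dBm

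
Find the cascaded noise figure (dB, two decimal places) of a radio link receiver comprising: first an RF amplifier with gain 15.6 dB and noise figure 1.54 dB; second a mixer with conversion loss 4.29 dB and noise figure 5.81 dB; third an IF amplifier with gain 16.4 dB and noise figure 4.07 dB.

Convert to linear (a loss of L dB is a gain of −L dB): F_i = 10^(NF_i/10), G_i = 10^(G_i,dB/10)
  Stage 1: F_1 = 10^(1.54/10) = 1.426, G_1 = 10^(15.6/10) = 36.31
  Stage 2: F_2 = 10^(5.81/10) = 3.811, G_2 = 10^(−4.29/10) = 0.3724
  Stage 3: F_3 = 10^(4.07/10) = 2.553, G_3 = 10^(16.4/10) = 43.65
Friis cascade:
  F = 1.426 + (3.811 − 1)/36.31 + (2.553 − 1)/13.52 = 1.618
NF = 10 log₁₀(1.618) = 2.09 dB

2.09 dB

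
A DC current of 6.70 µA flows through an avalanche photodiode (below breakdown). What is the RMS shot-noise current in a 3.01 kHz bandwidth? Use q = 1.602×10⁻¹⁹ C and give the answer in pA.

80.4 pA

I_n = √(2qI·B)
2qI·B = 2 × 1.602×10⁻¹⁹ × 6.70×10⁻⁶ × 3.01×10³ = 6.46×10⁻²¹ A²
I_n = √(6.46×10⁻²¹) = 8.04×10⁻¹¹ A = 80.4 pA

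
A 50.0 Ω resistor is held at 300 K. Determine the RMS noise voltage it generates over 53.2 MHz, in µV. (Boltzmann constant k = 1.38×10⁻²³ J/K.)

V_n = √(4kTRB)
4kTRB = 4 × 1.38×10⁻²³ × 300 × 5.00×10¹ × 5.32×10⁷ = 4.40×10⁻¹¹ V²
V_n = √(4.40×10⁻¹¹) = 6.64×10⁻⁶ V = 6.64 µV

6.64 µV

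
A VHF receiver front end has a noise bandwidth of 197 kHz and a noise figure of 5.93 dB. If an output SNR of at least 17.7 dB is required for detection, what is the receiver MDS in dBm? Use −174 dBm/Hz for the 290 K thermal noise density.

Sensitivity = −174 + 10 log₁₀(B) + NF + SNR_min
= −174 + 52.94 + 5.93 + 17.7
= −97.43 dBm → −97.4 dBm

−97.4 dBm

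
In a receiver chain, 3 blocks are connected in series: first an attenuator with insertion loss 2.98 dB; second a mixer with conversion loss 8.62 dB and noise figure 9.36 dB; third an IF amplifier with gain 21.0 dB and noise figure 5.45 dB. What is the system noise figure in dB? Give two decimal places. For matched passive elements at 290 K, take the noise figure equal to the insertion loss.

Convert to linear (a loss of L dB is a gain of −L dB): F_i = 10^(NF_i/10), G_i = 10^(G_i,dB/10)
  Stage 1: F_1 = 10^(2.98/10) = 1.986, G_1 = 10^(−2.98/10) = 0.5035
  Stage 2: F_2 = 10^(9.36/10) = 8.630, G_2 = 10^(−8.62/10) = 0.1374
  Stage 3: F_3 = 10^(5.45/10) = 3.508, G_3 = 10^(21.0/10) = 125.9
Friis cascade:
  F = 1.986 + (8.630 − 1)/0.5035 + (3.508 − 1)/0.06918 = 53.38
NF = 10 log₁₀(53.38) = 17.27 dB

17.27 dB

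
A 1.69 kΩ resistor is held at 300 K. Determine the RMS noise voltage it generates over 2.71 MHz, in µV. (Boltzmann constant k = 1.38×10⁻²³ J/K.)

8.71 µV

V_n = √(4kTRB)
4kTRB = 4 × 1.38×10⁻²³ × 300 × 1.69×10³ × 2.71×10⁶ = 7.58×10⁻¹¹ V²
V_n = √(7.58×10⁻¹¹) = 8.71×10⁻⁶ V = 8.71 µV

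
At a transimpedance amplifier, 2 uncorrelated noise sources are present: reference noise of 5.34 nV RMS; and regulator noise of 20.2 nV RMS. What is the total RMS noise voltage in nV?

Uncorrelated sources add in power (mean-square): V_tot = √(ΣV_i²)
V_tot = √[(5.34×10⁻⁹)² + (2.02×10⁻⁸)²] = 2.09×10⁻⁸ V = 20.9 nV

20.9 nV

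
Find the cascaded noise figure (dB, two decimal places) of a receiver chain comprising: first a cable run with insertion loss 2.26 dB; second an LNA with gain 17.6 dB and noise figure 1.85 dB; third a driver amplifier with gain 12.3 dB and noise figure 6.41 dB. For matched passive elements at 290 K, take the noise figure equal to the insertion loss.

4.27 dB

Convert to linear (a loss of L dB is a gain of −L dB): F_i = 10^(NF_i/10), G_i = 10^(G_i,dB/10)
  Stage 1: F_1 = 10^(2.26/10) = 1.683, G_1 = 10^(−2.26/10) = 0.5943
  Stage 2: F_2 = 10^(1.85/10) = 1.531, G_2 = 10^(17.6/10) = 57.54
  Stage 3: F_3 = 10^(6.41/10) = 4.375, G_3 = 10^(12.3/10) = 16.98
Friis cascade:
  F = 1.683 + (1.531 − 1)/0.5943 + (4.375 − 1)/34.20 = 2.675
NF = 10 log₁₀(2.675) = 4.27 dB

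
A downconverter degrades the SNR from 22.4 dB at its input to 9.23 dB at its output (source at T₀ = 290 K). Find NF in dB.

NF (dB) = SNR_in(dB) − SNR_out(dB) when the source is at T₀
NF = 22.4 − 9.23 = 13.17 dB

13.17 dB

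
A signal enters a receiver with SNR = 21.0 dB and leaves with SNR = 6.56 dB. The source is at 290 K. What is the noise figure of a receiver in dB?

14.44 dB

NF (dB) = SNR_in(dB) − SNR_out(dB) when the source is at T₀
NF = 21.0 − 6.56 = 14.44 dB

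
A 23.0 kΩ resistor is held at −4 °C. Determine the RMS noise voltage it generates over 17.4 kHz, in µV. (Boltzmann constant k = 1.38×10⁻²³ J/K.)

T = −4 °C + 273.15 = 269.15 K
V_n = √(4kTRB)
4kTRB = 4 × 1.38×10⁻²³ × 269.15 × 2.30×10⁴ × 1.74×10⁴ = 5.95×10⁻¹² V²
V_n = √(5.95×10⁻¹²) = 2.44×10⁻⁶ V = 2.44 µV

2.44 µV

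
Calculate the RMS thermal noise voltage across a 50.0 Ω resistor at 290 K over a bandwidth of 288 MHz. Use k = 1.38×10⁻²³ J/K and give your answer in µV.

15.2 µV

V_n = √(4kTRB)
4kTRB = 4 × 1.38×10⁻²³ × 290 × 5.00×10¹ × 2.88×10⁸ = 2.31×10⁻¹⁰ V²
V_n = √(2.31×10⁻¹⁰) = 1.52×10⁻⁵ V = 15.2 µV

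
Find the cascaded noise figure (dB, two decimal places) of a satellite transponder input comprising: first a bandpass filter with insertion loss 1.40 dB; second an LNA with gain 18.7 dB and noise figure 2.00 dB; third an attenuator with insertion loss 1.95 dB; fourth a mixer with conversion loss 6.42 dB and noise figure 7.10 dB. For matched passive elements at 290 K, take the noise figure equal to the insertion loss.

Convert to linear (a loss of L dB is a gain of −L dB): F_i = 10^(NF_i/10), G_i = 10^(G_i,dB/10)
  Stage 1: F_1 = 10^(1.40/10) = 1.380, G_1 = 10^(−1.40/10) = 0.7244
  Stage 2: F_2 = 10^(2.00/10) = 1.585, G_2 = 10^(18.7/10) = 74.13
  Stage 3: F_3 = 10^(1.95/10) = 1.567, G_3 = 10^(−1.95/10) = 0.6383
  Stage 4: F_4 = 10^(7.10/10) = 5.129, G_4 = 10^(−6.42/10) = 0.2280
Friis cascade:
  F = 1.380 + (1.585 − 1)/0.7244 + (1.567 − 1)/53.70 + (5.129 − 1)/34.28 = 2.319
NF = 10 log₁₀(2.319) = 3.65 dB

3.65 dB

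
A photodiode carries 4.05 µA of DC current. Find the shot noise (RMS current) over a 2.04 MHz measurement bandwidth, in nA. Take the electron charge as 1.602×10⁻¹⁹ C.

1.63 nA

I_n = √(2qI·B)
2qI·B = 2 × 1.602×10⁻¹⁹ × 4.05×10⁻⁶ × 2.04×10⁶ = 2.65×10⁻¹⁸ A²
I_n = √(2.65×10⁻¹⁸) = 1.63×10⁻⁹ A = 1.63 nA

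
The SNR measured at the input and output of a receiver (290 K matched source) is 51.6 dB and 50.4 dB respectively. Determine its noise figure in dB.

NF (dB) = SNR_in(dB) − SNR_out(dB) when the source is at T₀
NF = 51.6 − 50.4 = 1.2 dB

1.2 dB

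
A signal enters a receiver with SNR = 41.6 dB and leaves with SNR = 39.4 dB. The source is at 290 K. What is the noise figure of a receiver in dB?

2.2 dB

NF (dB) = SNR_in(dB) − SNR_out(dB) when the source is at T₀
NF = 41.6 − 39.4 = 2.2 dB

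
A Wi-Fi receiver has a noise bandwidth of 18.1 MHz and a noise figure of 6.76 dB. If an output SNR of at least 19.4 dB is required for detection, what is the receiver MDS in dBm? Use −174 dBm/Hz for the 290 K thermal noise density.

−75.3 dBm

Sensitivity = −174 + 10 log₁₀(B) + NF + SNR_min
= −174 + 72.58 + 6.76 + 19.4
= −75.26 dBm → −75.3 dBm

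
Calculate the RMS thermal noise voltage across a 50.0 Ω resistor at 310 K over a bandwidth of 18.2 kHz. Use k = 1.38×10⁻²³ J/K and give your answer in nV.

125 nV

V_n = √(4kTRB)
4kTRB = 4 × 1.38×10⁻²³ × 310 × 5.00×10¹ × 1.82×10⁴ = 1.56×10⁻¹⁴ V²
V_n = √(1.56×10⁻¹⁴) = 1.25×10⁻⁷ V = 125 nV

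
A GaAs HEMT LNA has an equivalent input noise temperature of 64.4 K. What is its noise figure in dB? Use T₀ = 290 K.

F = 1 + T_e/T₀ = 1 + 64.4/290 = 1.22207
NF = 10 log₁₀(1.22207) = 0.871 dB

0.871 dB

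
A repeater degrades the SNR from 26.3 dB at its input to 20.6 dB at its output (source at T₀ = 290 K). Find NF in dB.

5.7 dB

NF (dB) = SNR_in(dB) − SNR_out(dB) when the source is at T₀
NF = 26.3 − 20.6 = 5.7 dB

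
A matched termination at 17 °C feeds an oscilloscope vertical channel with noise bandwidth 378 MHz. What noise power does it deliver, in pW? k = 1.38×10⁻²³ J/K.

1.51 pW

T = 17 °C + 273.15 = 290.15 K
P_n = kTB = 1.38×10⁻²³ × 290.15 × 3.78×10⁸ = 1.51×10⁻¹² W = 1.51 pW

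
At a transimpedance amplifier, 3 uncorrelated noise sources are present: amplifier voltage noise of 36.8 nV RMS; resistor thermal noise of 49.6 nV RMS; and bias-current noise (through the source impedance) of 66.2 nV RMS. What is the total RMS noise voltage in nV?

90.5 nV

Uncorrelated sources add in power (mean-square): V_tot = √(ΣV_i²)
V_tot = √[(3.68×10⁻⁸)² + (4.96×10⁻⁸)² + (6.62×10⁻⁸)²] = 9.05×10⁻⁸ V = 90.5 nV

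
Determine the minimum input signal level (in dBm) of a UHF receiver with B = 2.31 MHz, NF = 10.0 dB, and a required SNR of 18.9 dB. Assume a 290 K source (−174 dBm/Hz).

−81.5 dBm

Sensitivity = −174 + 10 log₁₀(B) + NF + SNR_min
= −174 + 63.64 + 10.0 + 18.9
= −81.46 dBm → −81.5 dBm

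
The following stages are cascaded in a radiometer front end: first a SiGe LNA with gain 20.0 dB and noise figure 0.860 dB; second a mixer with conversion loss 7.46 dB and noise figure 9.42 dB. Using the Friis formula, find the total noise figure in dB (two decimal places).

Convert to linear (a loss of L dB is a gain of −L dB): F_i = 10^(NF_i/10), G_i = 10^(G_i,dB/10)
  Stage 1: F_1 = 10^(0.860/10) = 1.219, G_1 = 10^(20.0/10) = 100.0
  Stage 2: F_2 = 10^(9.42/10) = 8.750, G_2 = 10^(−7.46/10) = 0.1795
Friis cascade:
  F = 1.219 + (8.750 − 1)/100.0 = 1.296
NF = 10 log₁₀(1.296) = 1.13 dB

1.13 dB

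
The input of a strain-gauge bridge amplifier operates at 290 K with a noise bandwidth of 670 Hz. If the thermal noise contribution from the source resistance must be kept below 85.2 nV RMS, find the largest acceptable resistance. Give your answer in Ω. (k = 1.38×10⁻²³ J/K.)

Johnson–Nyquist: V_n = √(4kTRB) ⇒ R = V_n² / (4kTB)
4kTB = 4 × 1.38×10⁻²³ × 290 × 6.70×10² = 1.07×10⁻¹⁷
R = (8.52×10⁻⁸)² / 1.07×10⁻¹⁷ = 6.77×10² Ω = 677 Ω

677 Ω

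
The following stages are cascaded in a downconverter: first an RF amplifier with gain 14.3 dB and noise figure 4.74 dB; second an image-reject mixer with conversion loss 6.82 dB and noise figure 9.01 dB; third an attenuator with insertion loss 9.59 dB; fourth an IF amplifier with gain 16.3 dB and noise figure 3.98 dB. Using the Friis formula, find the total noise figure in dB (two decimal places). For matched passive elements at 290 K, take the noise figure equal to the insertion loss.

Convert to linear (a loss of L dB is a gain of −L dB): F_i = 10^(NF_i/10), G_i = 10^(G_i,dB/10)
  Stage 1: F_1 = 10^(4.74/10) = 2.979, G_1 = 10^(14.3/10) = 26.92
  Stage 2: F_2 = 10^(9.01/10) = 7.962, G_2 = 10^(−6.82/10) = 0.2080
  Stage 3: F_3 = 10^(9.59/10) = 9.099, G_3 = 10^(−9.59/10) = 0.1099
  Stage 4: F_4 = 10^(3.98/10) = 2.500, G_4 = 10^(16.3/10) = 42.66
Friis cascade:
  F = 2.979 + (7.962 − 1)/26.92 + (9.099 − 1)/5.598 + (2.500 − 1)/0.6152 = 7.123
NF = 10 log₁₀(7.123) = 8.53 dB

8.53 dB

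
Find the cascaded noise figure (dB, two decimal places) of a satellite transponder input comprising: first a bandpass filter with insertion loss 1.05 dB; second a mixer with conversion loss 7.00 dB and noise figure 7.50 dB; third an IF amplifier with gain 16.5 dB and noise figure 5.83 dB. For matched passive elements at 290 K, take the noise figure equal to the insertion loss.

14.02 dB

Convert to linear (a loss of L dB is a gain of −L dB): F_i = 10^(NF_i/10), G_i = 10^(G_i,dB/10)
  Stage 1: F_1 = 10^(1.05/10) = 1.274, G_1 = 10^(−1.05/10) = 0.7852
  Stage 2: F_2 = 10^(7.50/10) = 5.623, G_2 = 10^(−7.00/10) = 0.1995
  Stage 3: F_3 = 10^(5.83/10) = 3.828, G_3 = 10^(16.5/10) = 44.67
Friis cascade:
  F = 1.274 + (5.623 − 1)/0.7852 + (3.828 − 1)/0.1567 = 25.21
NF = 10 log₁₀(25.21) = 14.02 dB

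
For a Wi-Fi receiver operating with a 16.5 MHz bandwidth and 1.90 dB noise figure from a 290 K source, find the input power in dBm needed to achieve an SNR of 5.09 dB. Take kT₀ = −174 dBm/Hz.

Sensitivity = −174 + 10 log₁₀(B) + NF + SNR_min
= −174 + 72.17 + 1.90 + 5.09
= −94.84 dBm → −94.8 dBm

−94.8 dBm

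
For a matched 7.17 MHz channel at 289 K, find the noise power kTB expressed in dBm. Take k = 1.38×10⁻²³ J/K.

P_n = kTB = 1.38×10⁻²³ × 289 × 7.17×10⁶ = 2.86×10⁻¹⁴ W
In dBm: 10 log₁₀(2.86×10⁻¹⁴ / 10⁻³) = −105.4 dBm

−105.4 dBm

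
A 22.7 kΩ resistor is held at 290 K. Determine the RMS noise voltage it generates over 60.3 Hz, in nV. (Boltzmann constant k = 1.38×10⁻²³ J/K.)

148 nV

V_n = √(4kTRB)
4kTRB = 4 × 1.38×10⁻²³ × 290 × 2.27×10⁴ × 6.03×10¹ = 2.19×10⁻¹⁴ V²
V_n = √(2.19×10⁻¹⁴) = 1.48×10⁻⁷ V = 148 nV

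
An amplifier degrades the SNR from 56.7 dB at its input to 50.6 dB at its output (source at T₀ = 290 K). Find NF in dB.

NF (dB) = SNR_in(dB) − SNR_out(dB) when the source is at T₀
NF = 56.7 − 50.6 = 6.1 dB

6.1 dB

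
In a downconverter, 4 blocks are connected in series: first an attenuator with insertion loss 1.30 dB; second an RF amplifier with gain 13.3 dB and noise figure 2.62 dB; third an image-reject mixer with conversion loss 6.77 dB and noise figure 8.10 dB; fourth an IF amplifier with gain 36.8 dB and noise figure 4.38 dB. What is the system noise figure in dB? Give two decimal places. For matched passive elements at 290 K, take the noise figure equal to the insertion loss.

5.23 dB

Convert to linear (a loss of L dB is a gain of −L dB): F_i = 10^(NF_i/10), G_i = 10^(G_i,dB/10)
  Stage 1: F_1 = 10^(1.30/10) = 1.349, G_1 = 10^(−1.30/10) = 0.7413
  Stage 2: F_2 = 10^(2.62/10) = 1.828, G_2 = 10^(13.3/10) = 21.38
  Stage 3: F_3 = 10^(8.10/10) = 6.457, G_3 = 10^(−6.77/10) = 0.2104
  Stage 4: F_4 = 10^(4.38/10) = 2.742, G_4 = 10^(36.8/10) = 4786
Friis cascade:
  F = 1.349 + (1.828 − 1)/0.7413 + (6.457 − 1)/15.85 + (2.742 − 1)/3.334 = 3.333
NF = 10 log₁₀(3.333) = 5.23 dB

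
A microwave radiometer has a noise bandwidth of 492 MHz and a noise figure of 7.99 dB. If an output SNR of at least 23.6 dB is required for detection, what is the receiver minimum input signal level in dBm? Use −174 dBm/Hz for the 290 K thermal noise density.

Sensitivity = −174 + 10 log₁₀(B) + NF + SNR_min
= −174 + 86.92 + 7.99 + 23.6
= −55.49 dBm → −55.5 dBm

−55.5 dBm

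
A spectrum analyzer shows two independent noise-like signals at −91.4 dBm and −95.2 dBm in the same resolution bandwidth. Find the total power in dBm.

−89.9 dBm

Convert to linear, add, convert back:
P₁ = 7.24×10⁻¹³ W, P₂ = 3.02×10⁻¹³ W
P_tot = 1.03×10⁻¹² W → 10 log₁₀(P_tot / 10⁻³) = −89.9 dBm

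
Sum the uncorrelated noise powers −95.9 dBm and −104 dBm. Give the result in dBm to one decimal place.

Convert to linear, add, convert back:
P₁ = 2.57×10⁻¹³ W, P₂ = 3.98×10⁻¹⁴ W
P_tot = 2.97×10⁻¹³ W → 10 log₁₀(P_tot / 10⁻³) = −95.3 dBm

−95.3 dBm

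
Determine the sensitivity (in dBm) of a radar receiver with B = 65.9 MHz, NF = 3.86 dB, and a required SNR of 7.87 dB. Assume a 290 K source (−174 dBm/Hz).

−84.1 dBm

Sensitivity = −174 + 10 log₁₀(B) + NF + SNR_min
= −174 + 78.19 + 3.86 + 7.87
= −84.08 dBm → −84.1 dBm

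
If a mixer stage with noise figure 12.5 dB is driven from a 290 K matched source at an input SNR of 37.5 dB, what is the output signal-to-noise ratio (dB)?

25.0 dB

By definition F = SNR_in/SNR_out, so in dB: SNR_out = SNR_in − NF
SNR_out = 37.5 − 12.5 = 25.0 dB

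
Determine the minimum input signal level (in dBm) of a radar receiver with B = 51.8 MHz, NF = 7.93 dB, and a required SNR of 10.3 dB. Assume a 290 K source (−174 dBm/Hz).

−78.6 dBm

Sensitivity = −174 + 10 log₁₀(B) + NF + SNR_min
= −174 + 77.14 + 7.93 + 10.3
= −78.63 dBm → −78.6 dBm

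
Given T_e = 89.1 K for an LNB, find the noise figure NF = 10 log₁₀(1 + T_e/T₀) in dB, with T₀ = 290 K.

1.16 dB

F = 1 + T_e/T₀ = 1 + 89.1/290 = 1.30724
NF = 10 log₁₀(1.30724) = 1.16 dB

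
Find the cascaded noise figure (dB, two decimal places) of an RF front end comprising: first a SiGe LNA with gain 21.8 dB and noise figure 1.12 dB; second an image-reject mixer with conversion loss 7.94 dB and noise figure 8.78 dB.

Convert to linear (a loss of L dB is a gain of −L dB): F_i = 10^(NF_i/10), G_i = 10^(G_i,dB/10)
  Stage 1: F_1 = 10^(1.12/10) = 1.294, G_1 = 10^(21.8/10) = 151.4
  Stage 2: F_2 = 10^(8.78/10) = 7.551, G_2 = 10^(−7.94/10) = 0.1607
Friis cascade:
  F = 1.294 + (7.551 − 1)/151.4 = 1.337
NF = 10 log₁₀(1.337) = 1.26 dB

1.26 dB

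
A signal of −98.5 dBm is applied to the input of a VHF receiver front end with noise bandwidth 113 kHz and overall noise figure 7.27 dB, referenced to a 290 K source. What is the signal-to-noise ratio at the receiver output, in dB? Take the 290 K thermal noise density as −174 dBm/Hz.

Noise floor: N = −174 + 10 log₁₀(B) + NF
10 log₁₀(1.13×10⁵) = 50.53 dB
N = −174 + 50.53 + 7.27 = −116.20 dBm
SNR = P_sig − N = −98.5 − (−116.20) = 17.70 dB → 17.7 dB

17.7 dB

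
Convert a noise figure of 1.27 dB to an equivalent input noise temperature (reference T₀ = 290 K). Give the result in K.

98.5 K

F = 10^(1.27/10) = 1.33968
T_e = (F − 1)·T₀ = (1.33968 − 1) × 290 = 98.5 K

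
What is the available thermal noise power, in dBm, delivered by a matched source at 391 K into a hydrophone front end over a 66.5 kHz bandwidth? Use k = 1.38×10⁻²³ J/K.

P_n = kTB = 1.38×10⁻²³ × 391 × 6.65×10⁴ = 3.59×10⁻¹⁶ W
In dBm: 10 log₁₀(3.59×10⁻¹⁶ / 10⁻³) = −124.5 dBm

−124.5 dBm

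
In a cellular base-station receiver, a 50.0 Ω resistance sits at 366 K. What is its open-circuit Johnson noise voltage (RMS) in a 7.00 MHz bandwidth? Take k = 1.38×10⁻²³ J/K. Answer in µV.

2.66 µV

V_n = √(4kTRB)
4kTRB = 4 × 1.38×10⁻²³ × 366 × 5.00×10¹ × 7.00×10⁶ = 7.07×10⁻¹² V²
V_n = √(7.07×10⁻¹²) = 2.66×10⁻⁶ V = 2.66 µV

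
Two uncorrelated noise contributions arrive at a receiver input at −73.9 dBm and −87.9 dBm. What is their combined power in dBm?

−73.7 dBm

Convert to linear, add, convert back:
P₁ = 4.07×10⁻¹¹ W, P₂ = 1.62×10⁻¹² W
P_tot = 4.24×10⁻¹¹ W → 10 log₁₀(P_tot / 10⁻³) = −73.7 dBm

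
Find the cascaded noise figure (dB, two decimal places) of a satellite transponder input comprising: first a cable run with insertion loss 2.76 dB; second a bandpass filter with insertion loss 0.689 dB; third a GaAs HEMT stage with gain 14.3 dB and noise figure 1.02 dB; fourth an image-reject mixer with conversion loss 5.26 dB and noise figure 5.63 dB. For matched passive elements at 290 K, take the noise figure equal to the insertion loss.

4.80 dB

Convert to linear (a loss of L dB is a gain of −L dB): F_i = 10^(NF_i/10), G_i = 10^(G_i,dB/10)
  Stage 1: F_1 = 10^(2.76/10) = 1.888, G_1 = 10^(−2.76/10) = 0.5297
  Stage 2: F_2 = 10^(0.689/10) = 1.172, G_2 = 10^(−0.689/10) = 0.8533
  Stage 3: F_3 = 10^(1.02/10) = 1.265, G_3 = 10^(14.3/10) = 26.92
  Stage 4: F_4 = 10^(5.63/10) = 3.656, G_4 = 10^(−5.26/10) = 0.2979
Friis cascade:
  F = 1.888 + (1.172 − 1)/0.5297 + (1.265 − 1)/0.4520 + (3.656 − 1)/12.16 = 3.017
NF = 10 log₁₀(3.017) = 4.80 dB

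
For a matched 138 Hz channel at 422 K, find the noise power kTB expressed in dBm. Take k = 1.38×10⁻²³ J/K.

P_n = kTB = 1.38×10⁻²³ × 422 × 1.38×10² = 8.04×10⁻¹⁹ W
In dBm: 10 log₁₀(8.04×10⁻¹⁹ / 10⁻³) = −150.9 dBm

−150.9 dBm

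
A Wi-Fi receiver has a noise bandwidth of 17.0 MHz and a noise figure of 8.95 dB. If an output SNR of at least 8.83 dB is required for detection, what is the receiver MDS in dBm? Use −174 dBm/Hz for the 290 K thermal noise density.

−83.9 dBm

Sensitivity = −174 + 10 log₁₀(B) + NF + SNR_min
= −174 + 72.3 + 8.95 + 8.83
= −83.92 dBm → −83.9 dBm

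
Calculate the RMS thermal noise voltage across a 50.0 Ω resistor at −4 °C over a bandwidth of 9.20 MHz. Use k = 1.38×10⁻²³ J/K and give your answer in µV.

2.61 µV

T = −4 °C + 273.15 = 269.15 K
V_n = √(4kTRB)
4kTRB = 4 × 1.38×10⁻²³ × 269.15 × 5.00×10¹ × 9.20×10⁶ = 6.83×10⁻¹² V²
V_n = √(6.83×10⁻¹²) = 2.61×10⁻⁶ V = 2.61 µV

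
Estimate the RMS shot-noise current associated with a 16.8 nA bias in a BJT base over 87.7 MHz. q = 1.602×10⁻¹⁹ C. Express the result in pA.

687 pA

I_n = √(2qI·B)
2qI·B = 2 × 1.602×10⁻¹⁹ × 1.68×10⁻⁸ × 8.77×10⁷ = 4.72×10⁻¹⁹ A²
I_n = √(4.72×10⁻¹⁹) = 6.87×10⁻¹⁰ A = 687 pA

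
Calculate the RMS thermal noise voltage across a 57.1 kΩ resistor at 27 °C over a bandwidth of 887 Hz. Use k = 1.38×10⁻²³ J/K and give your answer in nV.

916 nV

T = 27 °C + 273.15 = 300.15 K
V_n = √(4kTRB)
4kTRB = 4 × 1.38×10⁻²³ × 300.15 × 5.71×10⁴ × 8.87×10² = 8.39×10⁻¹³ V²
V_n = √(8.39×10⁻¹³) = 9.16×10⁻⁷ V = 916 nV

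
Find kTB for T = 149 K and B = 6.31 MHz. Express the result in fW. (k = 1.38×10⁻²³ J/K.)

13.0 fW

P_n = kTB = 1.38×10⁻²³ × 149 × 6.31×10⁶ = 1.30×10⁻¹⁴ W = 13.0 fW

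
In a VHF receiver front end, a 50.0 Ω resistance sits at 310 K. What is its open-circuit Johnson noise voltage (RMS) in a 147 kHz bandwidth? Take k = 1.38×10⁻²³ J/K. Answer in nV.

V_n = √(4kTRB)
4kTRB = 4 × 1.38×10⁻²³ × 310 × 5.00×10¹ × 1.47×10⁵ = 1.26×10⁻¹³ V²
V_n = √(1.26×10⁻¹³) = 3.55×10⁻⁷ V = 355 nV

355 nV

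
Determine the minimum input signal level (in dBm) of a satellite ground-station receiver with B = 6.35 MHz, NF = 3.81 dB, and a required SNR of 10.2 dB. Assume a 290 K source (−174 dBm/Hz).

−92.0 dBm

Sensitivity = −174 + 10 log₁₀(B) + NF + SNR_min
= −174 + 68.03 + 3.81 + 10.2
= −91.96 dBm → −92.0 dBm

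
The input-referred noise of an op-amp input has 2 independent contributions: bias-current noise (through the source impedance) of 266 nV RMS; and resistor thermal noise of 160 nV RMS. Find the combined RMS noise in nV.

310 nV

Uncorrelated sources add in power (mean-square): V_tot = √(ΣV_i²)
V_tot = √[(2.66×10⁻⁷)² + (1.60×10⁻⁷)²] = 3.10×10⁻⁷ V = 310 nV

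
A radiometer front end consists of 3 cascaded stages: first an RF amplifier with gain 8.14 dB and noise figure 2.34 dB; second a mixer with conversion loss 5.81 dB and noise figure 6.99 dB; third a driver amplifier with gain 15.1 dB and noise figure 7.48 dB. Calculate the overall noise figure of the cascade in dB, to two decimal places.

7.00 dB

Convert to linear (a loss of L dB is a gain of −L dB): F_i = 10^(NF_i/10), G_i = 10^(G_i,dB/10)
  Stage 1: F_1 = 10^(2.34/10) = 1.714, G_1 = 10^(8.14/10) = 6.516
  Stage 2: F_2 = 10^(6.99/10) = 5.000, G_2 = 10^(−5.81/10) = 0.2624
  Stage 3: F_3 = 10^(7.48/10) = 5.598, G_3 = 10^(15.1/10) = 32.36
Friis cascade:
  F = 1.714 + (5.000 − 1)/6.516 + (5.598 − 1)/1.710 = 5.016
NF = 10 log₁₀(5.016) = 7.00 dB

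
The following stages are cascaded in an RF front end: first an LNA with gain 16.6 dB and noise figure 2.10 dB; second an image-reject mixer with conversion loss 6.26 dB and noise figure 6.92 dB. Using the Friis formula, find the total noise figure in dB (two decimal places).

2.32 dB

Convert to linear (a loss of L dB is a gain of −L dB): F_i = 10^(NF_i/10), G_i = 10^(G_i,dB/10)
  Stage 1: F_1 = 10^(2.10/10) = 1.622, G_1 = 10^(16.6/10) = 45.71
  Stage 2: F_2 = 10^(6.92/10) = 4.920, G_2 = 10^(−6.26/10) = 0.2366
Friis cascade:
  F = 1.622 + (4.920 − 1)/45.71 = 1.708
NF = 10 log₁₀(1.708) = 2.32 dB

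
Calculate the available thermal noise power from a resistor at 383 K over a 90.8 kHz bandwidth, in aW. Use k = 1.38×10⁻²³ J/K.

480 aW

P_n = kTB = 1.38×10⁻²³ × 383 × 9.08×10⁴ = 4.80×10⁻¹⁶ W = 480 aW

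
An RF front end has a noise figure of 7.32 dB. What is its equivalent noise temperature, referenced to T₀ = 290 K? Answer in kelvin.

F = 10^(7.32/10) = 5.39511
T_e = (F − 1)·T₀ = (5.39511 − 1) × 290 = 1275 K

1275 K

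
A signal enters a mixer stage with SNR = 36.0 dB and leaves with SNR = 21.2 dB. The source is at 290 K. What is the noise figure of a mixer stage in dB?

NF (dB) = SNR_in(dB) − SNR_out(dB) when the source is at T₀
NF = 36.0 − 21.2 = 14.8 dB

14.8 dB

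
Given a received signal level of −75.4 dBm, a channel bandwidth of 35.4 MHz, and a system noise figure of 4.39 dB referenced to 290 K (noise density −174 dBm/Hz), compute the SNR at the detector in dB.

Noise floor: N = −174 + 10 log₁₀(B) + NF
10 log₁₀(3.54×10⁷) = 75.49 dB
N = −174 + 75.49 + 4.39 = −94.12 dBm
SNR = P_sig − N = −75.4 − (−94.12) = 18.72 dB → 18.7 dB

18.7 dB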